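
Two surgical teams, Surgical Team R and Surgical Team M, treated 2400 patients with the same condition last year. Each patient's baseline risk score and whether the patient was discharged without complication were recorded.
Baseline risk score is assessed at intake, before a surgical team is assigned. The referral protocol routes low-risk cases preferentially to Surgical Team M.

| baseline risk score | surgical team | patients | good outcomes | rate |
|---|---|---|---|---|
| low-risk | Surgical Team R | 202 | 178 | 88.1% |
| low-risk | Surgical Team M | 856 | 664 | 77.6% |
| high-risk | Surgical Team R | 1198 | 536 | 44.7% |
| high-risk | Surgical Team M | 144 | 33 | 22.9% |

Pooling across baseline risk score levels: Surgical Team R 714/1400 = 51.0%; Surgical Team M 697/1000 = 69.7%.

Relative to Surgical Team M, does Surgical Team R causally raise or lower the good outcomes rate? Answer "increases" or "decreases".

increases

Here baseline risk score is a common cause — it drives both which surgical team a case falls under and the outcome. The crude comparison mixes populations; the stratum-specific rates are the causally relevant ones.
Within each level — low-risk: 88.1% vs 77.6%; high-risk: 44.7% vs 22.9% — Surgical Team R is higher every time.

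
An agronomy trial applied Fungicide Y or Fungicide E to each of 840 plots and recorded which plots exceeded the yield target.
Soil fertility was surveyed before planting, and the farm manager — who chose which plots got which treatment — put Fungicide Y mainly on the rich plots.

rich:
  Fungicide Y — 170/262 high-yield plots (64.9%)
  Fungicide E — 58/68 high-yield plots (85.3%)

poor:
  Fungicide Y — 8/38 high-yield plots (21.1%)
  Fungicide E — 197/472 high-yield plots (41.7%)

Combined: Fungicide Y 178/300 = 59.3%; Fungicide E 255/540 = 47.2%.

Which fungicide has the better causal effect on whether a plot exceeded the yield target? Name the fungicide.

Within every soil fertility level Fungicide E has the higher rate, yet pooled Fungicide Y does — Simpson's reversal.
The imbalance in soil fertility arose from how plots were allocated, not from anything the fungicide did; and soil fertility independently affects the outcome. The pooled gap is confounded — condition on soil fertility.
Within each level — rich: 64.9% vs 85.3%; poor: 21.1% vs 41.7% — Fungicide E is higher every time.

Fungicide E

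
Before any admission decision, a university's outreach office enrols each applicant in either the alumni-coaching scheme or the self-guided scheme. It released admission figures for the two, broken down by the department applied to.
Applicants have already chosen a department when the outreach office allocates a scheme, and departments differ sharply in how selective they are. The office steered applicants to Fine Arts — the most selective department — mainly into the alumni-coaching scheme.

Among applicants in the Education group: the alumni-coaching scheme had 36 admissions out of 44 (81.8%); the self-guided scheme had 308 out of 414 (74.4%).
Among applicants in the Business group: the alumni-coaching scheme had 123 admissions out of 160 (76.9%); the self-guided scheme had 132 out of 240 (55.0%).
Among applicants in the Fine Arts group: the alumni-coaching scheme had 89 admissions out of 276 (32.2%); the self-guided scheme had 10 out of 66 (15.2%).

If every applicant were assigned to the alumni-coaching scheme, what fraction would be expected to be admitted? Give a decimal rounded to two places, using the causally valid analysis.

Department is set before the outreach scheme has any effect — it is not caused by the outreach scheme — and it independently drives the outcome. That makes it a confounder, so the causal comparison is within department levels.
Standardising the alumni-coaching scheme to the population department mix: 0.382·36/44 + 0.333·123/160 + 0.285·89/276 = 0.660.

0.66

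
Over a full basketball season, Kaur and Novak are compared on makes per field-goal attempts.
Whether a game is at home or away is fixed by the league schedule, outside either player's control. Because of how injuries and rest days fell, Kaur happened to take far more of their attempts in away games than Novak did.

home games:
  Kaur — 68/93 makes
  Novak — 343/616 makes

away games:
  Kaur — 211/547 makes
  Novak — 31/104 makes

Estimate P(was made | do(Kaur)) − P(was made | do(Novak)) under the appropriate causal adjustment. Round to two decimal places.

+0.13

Game venue satisfies the back-door criterion: it is not a descendant of the player, and it blocks the spurious path from player to outcome. Adjusting for it (i.e., using the within-game venue rates) gives the causal effect.
Adjusting over the population distribution of game venue: 0.521·(0.731−0.557) + 0.479·(0.386−0.298) = +0.133.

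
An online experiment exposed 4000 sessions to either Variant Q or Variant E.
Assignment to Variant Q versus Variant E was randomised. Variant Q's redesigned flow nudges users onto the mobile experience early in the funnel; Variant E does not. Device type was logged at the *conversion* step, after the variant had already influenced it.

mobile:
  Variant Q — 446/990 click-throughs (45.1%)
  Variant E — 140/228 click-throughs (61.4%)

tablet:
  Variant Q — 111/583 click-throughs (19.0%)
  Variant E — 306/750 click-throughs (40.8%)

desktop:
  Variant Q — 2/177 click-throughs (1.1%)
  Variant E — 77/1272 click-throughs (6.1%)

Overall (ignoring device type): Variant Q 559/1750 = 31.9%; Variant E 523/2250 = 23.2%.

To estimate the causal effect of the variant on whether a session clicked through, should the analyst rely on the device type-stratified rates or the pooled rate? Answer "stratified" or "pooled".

pooled

Within every device type level Variant E has the higher rate, yet pooled Variant Q does — Simpson's reversal.
The distribution of device type is itself part of what the variant does — it is an intermediate outcome. Holding it fixed would remove that part of the effect; the total effect is the pooled difference.
Pooled: Variant Q 31.9% vs Variant E 23.2%; Variant Q is higher overall.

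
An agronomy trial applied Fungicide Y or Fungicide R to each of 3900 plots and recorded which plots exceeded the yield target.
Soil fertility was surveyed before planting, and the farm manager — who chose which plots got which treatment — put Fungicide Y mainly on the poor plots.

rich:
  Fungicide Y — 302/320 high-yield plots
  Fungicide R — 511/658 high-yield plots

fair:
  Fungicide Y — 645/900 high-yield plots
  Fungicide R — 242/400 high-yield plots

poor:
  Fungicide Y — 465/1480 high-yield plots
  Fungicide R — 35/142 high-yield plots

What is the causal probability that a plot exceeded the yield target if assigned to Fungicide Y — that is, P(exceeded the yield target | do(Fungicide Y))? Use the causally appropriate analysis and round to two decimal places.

0.61

Since soil fertility is a pre-existing factor (not a product of the fungicide) and it affects the outcome on its own, it is a confounder. The stratified rates, not the pooled rate, identify the causal effect.
Standardising Fungicide Y to the population soil fertility mix: 0.251·302/320 + 0.333·645/900 + 0.416·465/1480 = 0.606.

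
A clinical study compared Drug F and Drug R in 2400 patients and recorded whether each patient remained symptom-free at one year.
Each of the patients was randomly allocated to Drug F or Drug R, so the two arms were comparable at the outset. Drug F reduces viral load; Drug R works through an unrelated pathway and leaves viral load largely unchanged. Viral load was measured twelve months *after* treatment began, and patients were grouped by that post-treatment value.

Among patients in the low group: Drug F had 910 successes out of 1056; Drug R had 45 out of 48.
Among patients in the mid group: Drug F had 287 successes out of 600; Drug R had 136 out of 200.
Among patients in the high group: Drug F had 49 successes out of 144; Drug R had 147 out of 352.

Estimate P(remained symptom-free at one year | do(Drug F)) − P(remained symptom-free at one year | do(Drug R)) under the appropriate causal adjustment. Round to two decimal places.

+0.15

The stratified and pooled comparisons disagree (Drug R wins within each viral load; Drug F wins overall), so the answer turns on the causal role of viral load.
Stratifying would compare drugs among patients the drugs themselves sorted into viral load groups — a form of selection on an intermediate. The unconditioned pooled rates give the total causal effect.
The causal difference is the pooled difference: 0.692 − 0.547 = +0.146.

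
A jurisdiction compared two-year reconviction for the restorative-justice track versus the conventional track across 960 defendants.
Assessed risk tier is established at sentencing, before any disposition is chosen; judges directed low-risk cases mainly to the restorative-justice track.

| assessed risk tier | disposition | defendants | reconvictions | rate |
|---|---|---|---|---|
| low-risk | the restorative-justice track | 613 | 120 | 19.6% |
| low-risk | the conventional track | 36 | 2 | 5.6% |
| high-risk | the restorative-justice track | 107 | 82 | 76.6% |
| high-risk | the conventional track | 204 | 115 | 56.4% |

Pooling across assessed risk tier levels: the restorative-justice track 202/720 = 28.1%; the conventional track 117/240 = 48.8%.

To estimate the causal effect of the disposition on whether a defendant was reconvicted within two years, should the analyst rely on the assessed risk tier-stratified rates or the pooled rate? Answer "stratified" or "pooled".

stratified

Here assessed risk tier is a common cause — it drives both which disposition a case falls under and the outcome. The crude comparison mixes populations; the stratum-specific rates are the causally relevant ones.
Within each level — low-risk: 19.6% vs 5.6%; high-risk: 76.6% vs 56.4% — the conventional track is lower every time.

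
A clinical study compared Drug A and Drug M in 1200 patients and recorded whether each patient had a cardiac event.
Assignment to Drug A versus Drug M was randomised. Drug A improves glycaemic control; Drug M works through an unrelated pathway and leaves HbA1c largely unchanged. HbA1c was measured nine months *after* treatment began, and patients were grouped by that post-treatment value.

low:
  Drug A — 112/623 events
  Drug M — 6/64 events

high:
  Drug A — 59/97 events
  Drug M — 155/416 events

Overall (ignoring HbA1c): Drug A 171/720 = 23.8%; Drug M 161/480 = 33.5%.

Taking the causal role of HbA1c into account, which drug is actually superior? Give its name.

Drug A

Within every HbA1c level Drug M has the lower rate, yet pooled Drug A does — Simpson's reversal.
Stratifying would compare drugs among patients the drugs themselves sorted into HbA1c groups — a form of selection on an intermediate. The unconditioned pooled rates give the total causal effect.
Pooled: Drug A 23.8% vs Drug M 33.5%; Drug A is lower overall.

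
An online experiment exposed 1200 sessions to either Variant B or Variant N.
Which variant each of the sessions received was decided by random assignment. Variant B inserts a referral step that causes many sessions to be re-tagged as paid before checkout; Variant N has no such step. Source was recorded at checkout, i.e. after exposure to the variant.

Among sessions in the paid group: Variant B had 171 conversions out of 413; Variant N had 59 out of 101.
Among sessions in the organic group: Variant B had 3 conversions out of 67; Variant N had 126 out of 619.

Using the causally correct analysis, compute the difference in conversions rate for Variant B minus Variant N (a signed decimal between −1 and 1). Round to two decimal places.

Stratifying would compare variants among sessions the variants themselves sorted into traffic source groups — a form of selection on an intermediate. The unconditioned pooled rates give the total causal effect.
The causal difference is the pooled difference: 0.362 − 0.257 = +0.106.

+0.11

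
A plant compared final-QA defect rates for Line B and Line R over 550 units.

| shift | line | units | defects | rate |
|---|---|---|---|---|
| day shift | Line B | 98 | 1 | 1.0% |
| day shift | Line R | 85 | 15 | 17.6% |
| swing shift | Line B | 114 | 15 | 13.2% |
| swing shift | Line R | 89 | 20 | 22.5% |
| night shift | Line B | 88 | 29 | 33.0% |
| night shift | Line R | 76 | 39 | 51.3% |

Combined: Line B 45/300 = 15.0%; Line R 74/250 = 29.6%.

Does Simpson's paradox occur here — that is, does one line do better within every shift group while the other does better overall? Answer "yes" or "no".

Within each shift level (day shift 1.0% vs 17.6%; swing shift 13.2% vs 22.5%; night shift 33.0% vs 51.3%), Line B has the lower rate every time. Pooled: 15.0% vs 29.6% — Line B has the lower rate overall. They agree.

no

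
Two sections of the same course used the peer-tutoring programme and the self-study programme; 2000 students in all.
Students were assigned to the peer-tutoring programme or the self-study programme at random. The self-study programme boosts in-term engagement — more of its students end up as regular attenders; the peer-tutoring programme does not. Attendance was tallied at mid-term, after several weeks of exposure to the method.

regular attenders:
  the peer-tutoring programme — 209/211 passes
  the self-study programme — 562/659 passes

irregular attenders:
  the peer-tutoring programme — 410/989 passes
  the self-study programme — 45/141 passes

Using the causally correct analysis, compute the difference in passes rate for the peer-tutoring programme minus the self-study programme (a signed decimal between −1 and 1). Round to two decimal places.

Mid-term attendance is downstream of the teaching method. One should not condition on a consequence of treatment, so the overall rates are the right comparison.
The causal difference is the pooled difference: 0.516 − 0.759 = -0.243.

-0.24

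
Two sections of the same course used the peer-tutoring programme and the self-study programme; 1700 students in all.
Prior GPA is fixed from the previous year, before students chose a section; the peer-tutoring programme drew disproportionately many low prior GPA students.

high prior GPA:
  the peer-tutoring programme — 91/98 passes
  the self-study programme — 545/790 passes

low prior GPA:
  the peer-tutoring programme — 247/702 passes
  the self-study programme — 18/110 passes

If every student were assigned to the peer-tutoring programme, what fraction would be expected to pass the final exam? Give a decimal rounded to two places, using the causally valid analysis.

0.65

Since prior GPA band is a pre-existing factor (not a product of the teaching method) and it affects the outcome on its own, it is a confounder. The stratified rates, not the pooled rate, identify the causal effect.
Standardising the peer-tutoring programme to the population prior GPA band mix: 0.522·91/98 + 0.478·247/702 = 0.653.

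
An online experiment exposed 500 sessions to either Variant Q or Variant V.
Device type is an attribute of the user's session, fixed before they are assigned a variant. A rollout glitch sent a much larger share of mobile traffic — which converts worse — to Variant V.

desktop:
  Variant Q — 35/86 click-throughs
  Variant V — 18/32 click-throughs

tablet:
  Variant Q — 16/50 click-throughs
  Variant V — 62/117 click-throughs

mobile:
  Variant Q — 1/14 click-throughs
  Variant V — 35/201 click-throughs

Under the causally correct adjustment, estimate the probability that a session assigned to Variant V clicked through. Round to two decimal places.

0.38

Since device type is a pre-existing factor (not a product of the variant) and it affects the outcome on its own, it is a confounder. The stratified rates, not the pooled rate, identify the causal effect.
Standardising Variant V to the population device type mix: 0.236·18/32 + 0.334·62/117 + 0.430·35/201 = 0.385.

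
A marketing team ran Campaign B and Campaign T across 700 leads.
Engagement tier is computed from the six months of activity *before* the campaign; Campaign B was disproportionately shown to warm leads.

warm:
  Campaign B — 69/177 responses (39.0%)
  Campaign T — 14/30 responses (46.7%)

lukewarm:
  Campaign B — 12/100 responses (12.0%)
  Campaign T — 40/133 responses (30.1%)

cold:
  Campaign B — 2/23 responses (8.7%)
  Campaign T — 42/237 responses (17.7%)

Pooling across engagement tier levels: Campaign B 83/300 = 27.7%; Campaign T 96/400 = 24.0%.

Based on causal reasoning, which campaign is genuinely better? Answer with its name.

Here engagement tier is a common cause — it drives both which campaign a case falls under and the outcome. The crude comparison mixes populations; the stratum-specific rates are the causally relevant ones.
Within each level — warm: 39.0% vs 46.7%; lukewarm: 12.0% vs 30.1%; cold: 8.7% vs 17.7% — Campaign T is higher every time.

Campaign T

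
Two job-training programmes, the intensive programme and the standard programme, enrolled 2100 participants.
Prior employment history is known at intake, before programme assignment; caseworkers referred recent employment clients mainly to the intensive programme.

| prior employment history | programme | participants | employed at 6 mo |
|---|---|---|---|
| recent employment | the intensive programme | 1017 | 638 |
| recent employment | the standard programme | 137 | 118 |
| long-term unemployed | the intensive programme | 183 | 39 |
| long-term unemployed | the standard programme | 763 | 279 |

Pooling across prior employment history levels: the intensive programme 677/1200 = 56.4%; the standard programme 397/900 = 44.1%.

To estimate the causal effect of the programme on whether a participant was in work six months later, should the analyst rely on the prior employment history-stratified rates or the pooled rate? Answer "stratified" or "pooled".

the standard programme is higher inside every prior employment history stratum but the intensive programme is higher in aggregate. Whether to stratify depends on how prior employment history relates to the programme.
The imbalance in prior employment history arose from how participants were allocated, not from anything the programme did; and prior employment history independently affects the outcome. The pooled gap is confounded — condition on prior employment history.
Within each level — recent employment: 62.7% vs 86.1%; long-term unemployed: 21.3% vs 36.6% — the standard programme is higher every time.

stratified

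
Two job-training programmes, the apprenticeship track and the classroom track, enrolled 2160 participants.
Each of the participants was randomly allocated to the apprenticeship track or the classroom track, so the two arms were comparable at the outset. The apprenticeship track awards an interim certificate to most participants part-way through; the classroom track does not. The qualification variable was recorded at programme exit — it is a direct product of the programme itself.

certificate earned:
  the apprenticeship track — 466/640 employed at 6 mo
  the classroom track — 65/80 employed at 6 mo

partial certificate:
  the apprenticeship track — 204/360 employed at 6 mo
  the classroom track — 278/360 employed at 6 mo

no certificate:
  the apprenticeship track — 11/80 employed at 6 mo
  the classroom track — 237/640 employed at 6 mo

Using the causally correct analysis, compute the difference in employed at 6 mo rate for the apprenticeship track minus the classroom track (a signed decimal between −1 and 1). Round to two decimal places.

+0.09

the classroom track is higher inside every qualification attained during the programme stratum but the apprenticeship track is higher in aggregate. Whether to stratify depends on how qualification attained during the programme relates to the programme.
The distribution of qualification attained during the programme is itself part of what the programme does — it is an intermediate outcome. Holding it fixed would remove that part of the effect; the total effect is the pooled difference.
The causal difference is the pooled difference: 0.631 − 0.537 = +0.094.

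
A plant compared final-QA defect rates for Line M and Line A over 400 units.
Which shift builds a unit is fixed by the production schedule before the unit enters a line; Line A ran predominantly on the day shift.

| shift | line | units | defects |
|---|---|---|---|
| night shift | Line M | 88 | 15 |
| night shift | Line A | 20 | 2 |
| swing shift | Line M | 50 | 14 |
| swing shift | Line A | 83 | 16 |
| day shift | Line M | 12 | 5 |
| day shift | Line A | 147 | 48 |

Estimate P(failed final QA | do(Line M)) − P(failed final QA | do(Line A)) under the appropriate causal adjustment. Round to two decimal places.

Since shift is a pre-existing factor (not a product of the line) and it affects the outcome on its own, it is a confounder. The stratified rates, not the pooled rate, identify the causal effect.
Adjusting over the population distribution of shift: 0.270·(0.170−0.100) + 0.333·(0.280−0.193) + 0.398·(0.417−0.327) = +0.084.

+0.08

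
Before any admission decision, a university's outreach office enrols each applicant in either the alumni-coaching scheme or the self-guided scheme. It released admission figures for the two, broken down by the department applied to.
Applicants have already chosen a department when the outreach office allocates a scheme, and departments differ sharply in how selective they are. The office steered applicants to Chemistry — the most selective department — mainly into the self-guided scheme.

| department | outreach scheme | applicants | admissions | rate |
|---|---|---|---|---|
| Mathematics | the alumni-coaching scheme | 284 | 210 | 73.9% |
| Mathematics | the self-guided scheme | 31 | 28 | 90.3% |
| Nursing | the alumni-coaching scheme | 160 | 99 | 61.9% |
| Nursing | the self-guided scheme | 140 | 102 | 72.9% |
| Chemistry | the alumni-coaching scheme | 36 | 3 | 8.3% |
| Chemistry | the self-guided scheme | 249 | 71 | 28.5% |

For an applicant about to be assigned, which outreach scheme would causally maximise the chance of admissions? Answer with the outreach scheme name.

the self-guided scheme

Since department is a pre-existing factor (not a product of the outreach scheme) and it affects the outcome on its own, it is a confounder. The stratified rates, not the pooled rate, identify the causal effect.
Within each level — Mathematics: 73.9% vs 90.3%; Nursing: 61.9% vs 72.9%; Chemistry: 8.3% vs 28.5% — the self-guided scheme is higher every time.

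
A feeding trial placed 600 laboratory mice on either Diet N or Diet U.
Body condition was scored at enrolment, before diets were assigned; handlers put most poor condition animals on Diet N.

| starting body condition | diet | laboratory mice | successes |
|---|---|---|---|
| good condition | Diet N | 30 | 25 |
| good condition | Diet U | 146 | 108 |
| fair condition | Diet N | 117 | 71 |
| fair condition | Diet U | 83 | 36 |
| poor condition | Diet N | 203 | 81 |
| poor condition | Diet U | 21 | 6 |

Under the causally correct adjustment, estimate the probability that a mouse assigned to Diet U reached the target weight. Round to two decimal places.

The stratified and pooled comparisons disagree (Diet N wins within each starting body condition; Diet U wins overall), so the answer turns on the causal role of starting body condition.
Starting body condition satisfies the back-door criterion: it is not a descendant of the diet, and it blocks the spurious path from diet to outcome. Adjusting for it (i.e., using the within-starting body condition rates) gives the causal effect.
Standardising Diet U to the population starting body condition mix: 0.293·108/146 + 0.333·36/83 + 0.373·6/21 = 0.468.

0.47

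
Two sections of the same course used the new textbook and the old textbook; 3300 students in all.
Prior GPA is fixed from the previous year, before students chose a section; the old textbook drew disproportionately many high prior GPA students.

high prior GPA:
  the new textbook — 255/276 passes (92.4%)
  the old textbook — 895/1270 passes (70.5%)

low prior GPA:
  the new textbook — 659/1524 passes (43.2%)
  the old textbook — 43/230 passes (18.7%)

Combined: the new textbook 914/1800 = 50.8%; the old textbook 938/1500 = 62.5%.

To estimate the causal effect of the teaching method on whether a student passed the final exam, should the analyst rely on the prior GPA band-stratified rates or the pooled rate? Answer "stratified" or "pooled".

stratified

Prior GPA band differs across teaching methods for reasons unrelated to any effect of the teaching method itself, and it separately predicts the outcome — a classic confounder. We must compare within prior GPA band levels.
Within each level — high prior GPA: 92.4% vs 70.5%; low prior GPA: 43.2% vs 18.7% — the new textbook is higher every time.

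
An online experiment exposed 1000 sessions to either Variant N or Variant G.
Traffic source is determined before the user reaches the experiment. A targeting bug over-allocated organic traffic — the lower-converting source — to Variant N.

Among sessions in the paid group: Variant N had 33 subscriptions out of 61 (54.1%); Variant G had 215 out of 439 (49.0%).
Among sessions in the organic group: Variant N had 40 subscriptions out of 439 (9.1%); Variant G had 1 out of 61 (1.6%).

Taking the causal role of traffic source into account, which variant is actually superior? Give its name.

Variant N is higher inside every traffic source stratum but Variant G is higher in aggregate. Whether to stratify depends on how traffic source relates to the variant.
Traffic source satisfies the back-door criterion: it is not a descendant of the variant, and it blocks the spurious path from variant to outcome. Adjusting for it (i.e., using the within-traffic source rates) gives the causal effect.
Within each level — paid: 54.1% vs 49.0%; organic: 9.1% vs 1.6% — Variant N is higher every time.

Variant N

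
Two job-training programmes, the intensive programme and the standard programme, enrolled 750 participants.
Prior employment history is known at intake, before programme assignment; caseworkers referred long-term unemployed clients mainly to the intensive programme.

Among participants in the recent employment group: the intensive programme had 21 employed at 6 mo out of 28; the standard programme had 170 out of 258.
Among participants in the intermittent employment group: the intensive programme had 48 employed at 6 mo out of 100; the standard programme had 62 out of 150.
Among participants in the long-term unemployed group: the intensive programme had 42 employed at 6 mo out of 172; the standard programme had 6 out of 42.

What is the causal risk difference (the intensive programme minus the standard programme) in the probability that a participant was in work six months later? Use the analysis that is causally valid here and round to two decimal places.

+0.09

Since prior employment history is a pre-existing factor (not a product of the programme) and it affects the outcome on its own, it is a confounder. The stratified rates, not the pooled rate, identify the causal effect.
Adjusting over the population distribution of prior employment history: 0.381·(0.750−0.659) + 0.333·(0.480−0.413) + 0.285·(0.244−0.143) = +0.086.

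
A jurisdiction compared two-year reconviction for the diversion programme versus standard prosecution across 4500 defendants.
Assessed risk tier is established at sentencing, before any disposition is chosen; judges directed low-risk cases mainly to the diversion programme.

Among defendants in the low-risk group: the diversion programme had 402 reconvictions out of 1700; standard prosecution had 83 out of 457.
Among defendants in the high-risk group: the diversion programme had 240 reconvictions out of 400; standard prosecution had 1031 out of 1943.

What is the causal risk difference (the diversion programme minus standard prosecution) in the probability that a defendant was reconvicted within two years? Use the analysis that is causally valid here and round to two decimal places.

+0.06

Since assessed risk tier is a pre-existing factor (not a product of the disposition) and it affects the outcome on its own, it is a confounder. The stratified rates, not the pooled rate, identify the causal effect.
Adjusting over the population distribution of assessed risk tier: 0.479·(0.236−0.182) + 0.521·(0.600−0.531) = +0.062.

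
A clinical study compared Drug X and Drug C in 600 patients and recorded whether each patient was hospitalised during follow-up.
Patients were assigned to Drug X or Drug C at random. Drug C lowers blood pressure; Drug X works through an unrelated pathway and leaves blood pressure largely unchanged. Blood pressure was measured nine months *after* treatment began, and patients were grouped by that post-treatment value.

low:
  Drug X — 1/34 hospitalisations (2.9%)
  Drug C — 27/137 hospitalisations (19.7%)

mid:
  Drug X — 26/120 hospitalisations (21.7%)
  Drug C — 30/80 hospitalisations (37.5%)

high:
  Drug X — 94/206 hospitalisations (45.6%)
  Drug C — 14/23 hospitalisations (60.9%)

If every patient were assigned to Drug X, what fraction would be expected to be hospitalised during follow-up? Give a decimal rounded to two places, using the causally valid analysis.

The stratified and pooled comparisons disagree (Drug X wins within each blood pressure; Drug C wins overall), so the answer turns on the causal role of blood pressure.
Blood pressure is downstream of the drug. One should not condition on a consequence of treatment, so the overall rates are the right comparison.
So P(outcome | do(Drug X)) is just the pooled rate for Drug X: 121/360 = 0.336.

0.34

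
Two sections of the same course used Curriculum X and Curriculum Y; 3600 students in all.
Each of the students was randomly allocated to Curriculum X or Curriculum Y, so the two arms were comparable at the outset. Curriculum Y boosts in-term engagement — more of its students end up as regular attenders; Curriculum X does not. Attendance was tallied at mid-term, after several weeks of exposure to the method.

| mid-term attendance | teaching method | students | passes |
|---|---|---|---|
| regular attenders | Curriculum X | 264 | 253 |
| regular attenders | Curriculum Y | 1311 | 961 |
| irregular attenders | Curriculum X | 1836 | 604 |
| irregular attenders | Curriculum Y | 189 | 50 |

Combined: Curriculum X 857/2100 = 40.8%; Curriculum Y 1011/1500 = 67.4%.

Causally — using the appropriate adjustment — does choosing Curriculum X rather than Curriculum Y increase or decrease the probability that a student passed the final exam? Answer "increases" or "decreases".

decreases

Stratifying would compare teaching methods among students the teaching methods themselves sorted into mid-term attendance groups — a form of selection on an intermediate. The unconditioned pooled rates give the total causal effect.
Pooled: Curriculum X 40.8% vs Curriculum Y 67.4%; Curriculum Y is higher overall.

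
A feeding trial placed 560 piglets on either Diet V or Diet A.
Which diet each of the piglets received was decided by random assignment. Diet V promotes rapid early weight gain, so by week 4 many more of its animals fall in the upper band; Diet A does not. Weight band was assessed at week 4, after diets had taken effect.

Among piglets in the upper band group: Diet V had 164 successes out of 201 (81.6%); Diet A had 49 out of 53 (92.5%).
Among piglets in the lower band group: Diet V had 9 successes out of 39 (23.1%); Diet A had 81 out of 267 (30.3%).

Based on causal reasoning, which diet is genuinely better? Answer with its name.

Week-4 weight band here is a post-treatment variable shaped by the diet; conditioning on it would introduce bias rather than remove it. The overall comparison is the causal one.
Pooled: Diet V 72.1% vs Diet A 40.6%; Diet V is higher overall.

Diet V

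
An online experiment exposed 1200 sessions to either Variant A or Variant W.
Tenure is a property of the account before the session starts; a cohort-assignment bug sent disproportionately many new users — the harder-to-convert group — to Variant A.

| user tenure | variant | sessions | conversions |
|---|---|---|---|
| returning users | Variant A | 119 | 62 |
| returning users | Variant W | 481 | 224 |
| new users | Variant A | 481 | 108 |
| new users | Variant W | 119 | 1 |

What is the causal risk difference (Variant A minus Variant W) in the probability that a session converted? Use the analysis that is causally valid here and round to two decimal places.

The stratified and pooled comparisons disagree (Variant A wins within each user tenure; Variant W wins overall), so the answer turns on the causal role of user tenure.
Nothing the variant does changes user tenure; the imbalance is an allocation artefact. With user tenure also predicting the outcome, the pooled figure is confounded, and the within-stratum comparison is the causal one.
Adjusting over the population distribution of user tenure: 0.500·(0.521−0.466) + 0.500·(0.225−0.008) = +0.136.

+0.14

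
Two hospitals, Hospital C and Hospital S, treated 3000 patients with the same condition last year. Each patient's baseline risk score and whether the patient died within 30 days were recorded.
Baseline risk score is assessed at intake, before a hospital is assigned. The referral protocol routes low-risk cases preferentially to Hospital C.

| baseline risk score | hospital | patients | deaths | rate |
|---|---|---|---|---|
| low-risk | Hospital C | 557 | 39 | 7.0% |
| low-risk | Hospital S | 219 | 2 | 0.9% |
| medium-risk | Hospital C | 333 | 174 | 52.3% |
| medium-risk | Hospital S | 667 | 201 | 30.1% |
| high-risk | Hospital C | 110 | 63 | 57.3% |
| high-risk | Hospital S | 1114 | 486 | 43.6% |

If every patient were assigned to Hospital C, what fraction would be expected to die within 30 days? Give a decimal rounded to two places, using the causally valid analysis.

0.43

The stratified and pooled comparisons disagree (Hospital S wins within each baseline risk score; Hospital C wins overall), so the answer turns on the causal role of baseline risk score.
Baseline risk score satisfies the back-door criterion: it is not a descendant of the hospital, and it blocks the spurious path from hospital to outcome. Adjusting for it (i.e., using the within-baseline risk score rates) gives the causal effect.
Standardising Hospital C to the population baseline risk score mix: 0.259·39/557 + 0.333·174/333 + 0.408·63/110 = 0.426.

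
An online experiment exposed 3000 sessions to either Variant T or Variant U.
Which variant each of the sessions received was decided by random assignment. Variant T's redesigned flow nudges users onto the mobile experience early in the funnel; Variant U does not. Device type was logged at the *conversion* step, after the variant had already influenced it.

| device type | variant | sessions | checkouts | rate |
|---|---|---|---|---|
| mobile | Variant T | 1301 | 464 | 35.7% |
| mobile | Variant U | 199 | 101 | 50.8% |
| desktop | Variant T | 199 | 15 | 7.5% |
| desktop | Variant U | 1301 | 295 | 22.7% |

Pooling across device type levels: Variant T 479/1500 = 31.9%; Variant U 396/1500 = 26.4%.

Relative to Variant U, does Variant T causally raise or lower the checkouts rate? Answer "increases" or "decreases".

The device type-specific comparison favours Variant U throughout, but the pooled figures favour Variant T. The question is whether to condition on device type.
Device type is recorded after the variant and is itself shifted by it — it sits on the causal path from variant to outcome. Conditioning on a mediator would strip out part of the effect we want; the pooled comparison gives the total causal effect.
Pooled: Variant T 31.9% vs Variant U 26.4%; Variant T is higher overall.

increases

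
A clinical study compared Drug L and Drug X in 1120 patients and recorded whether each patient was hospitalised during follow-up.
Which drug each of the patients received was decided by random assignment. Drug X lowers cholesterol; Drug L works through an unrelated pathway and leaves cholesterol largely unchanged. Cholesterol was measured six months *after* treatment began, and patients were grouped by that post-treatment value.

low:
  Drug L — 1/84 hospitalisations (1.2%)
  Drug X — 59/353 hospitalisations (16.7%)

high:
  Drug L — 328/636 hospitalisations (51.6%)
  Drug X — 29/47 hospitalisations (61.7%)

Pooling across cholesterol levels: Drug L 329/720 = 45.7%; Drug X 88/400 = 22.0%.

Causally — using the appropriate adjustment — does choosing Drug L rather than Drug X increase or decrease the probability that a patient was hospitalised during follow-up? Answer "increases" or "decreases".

Within every cholesterol level Drug L has the lower rate, yet pooled Drug X does — Simpson's reversal.
Stratifying would compare drugs among patients the drugs themselves sorted into cholesterol groups — a form of selection on an intermediate. The unconditioned pooled rates give the total causal effect.
Pooled: Drug L 45.7% vs Drug X 22.0%; Drug X is lower overall.

increases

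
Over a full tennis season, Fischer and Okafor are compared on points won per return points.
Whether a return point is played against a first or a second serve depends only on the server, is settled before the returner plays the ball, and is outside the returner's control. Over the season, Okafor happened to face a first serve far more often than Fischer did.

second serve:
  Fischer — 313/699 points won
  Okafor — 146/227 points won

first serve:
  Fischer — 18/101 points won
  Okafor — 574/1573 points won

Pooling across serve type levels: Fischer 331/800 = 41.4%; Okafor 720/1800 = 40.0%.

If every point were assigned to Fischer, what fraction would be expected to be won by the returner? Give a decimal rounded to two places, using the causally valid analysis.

The imbalance in serve type arose from how return points were allocated, not from anything the player did; and serve type independently affects the outcome. The pooled gap is confounded — condition on serve type.
Standardising Fischer to the population serve type mix: 0.356·313/699 + 0.644·18/101 = 0.274.

0.27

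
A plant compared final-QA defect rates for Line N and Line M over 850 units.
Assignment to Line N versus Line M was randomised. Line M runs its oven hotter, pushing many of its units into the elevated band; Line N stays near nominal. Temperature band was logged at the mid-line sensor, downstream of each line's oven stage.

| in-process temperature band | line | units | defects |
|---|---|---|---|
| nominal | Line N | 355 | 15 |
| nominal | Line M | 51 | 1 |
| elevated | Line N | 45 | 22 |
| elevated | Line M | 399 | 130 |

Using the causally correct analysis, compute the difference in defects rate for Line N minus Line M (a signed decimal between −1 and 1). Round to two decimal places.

The distribution of in-process temperature band is itself part of what the line does — it is an intermediate outcome. Holding it fixed would remove that part of the effect; the total effect is the pooled difference.
The causal difference is the pooled difference: 0.092 − 0.291 = -0.199.

-0.20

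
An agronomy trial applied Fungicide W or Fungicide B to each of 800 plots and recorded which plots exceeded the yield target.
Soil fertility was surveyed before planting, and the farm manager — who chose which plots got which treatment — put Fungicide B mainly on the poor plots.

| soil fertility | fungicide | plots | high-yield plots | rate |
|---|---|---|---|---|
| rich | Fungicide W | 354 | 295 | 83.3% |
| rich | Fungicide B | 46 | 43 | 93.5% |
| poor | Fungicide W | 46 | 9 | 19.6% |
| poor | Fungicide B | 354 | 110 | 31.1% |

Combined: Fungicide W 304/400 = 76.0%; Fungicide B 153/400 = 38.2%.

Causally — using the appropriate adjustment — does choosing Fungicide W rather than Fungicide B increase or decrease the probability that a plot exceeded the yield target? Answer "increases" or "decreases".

Here soil fertility is a common cause — it drives both which fungicide a case falls under and the outcome. The crude comparison mixes populations; the stratum-specific rates are the causally relevant ones.
Within each level — rich: 83.3% vs 93.5%; poor: 19.6% vs 31.1% — Fungicide B is higher every time.

decreases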